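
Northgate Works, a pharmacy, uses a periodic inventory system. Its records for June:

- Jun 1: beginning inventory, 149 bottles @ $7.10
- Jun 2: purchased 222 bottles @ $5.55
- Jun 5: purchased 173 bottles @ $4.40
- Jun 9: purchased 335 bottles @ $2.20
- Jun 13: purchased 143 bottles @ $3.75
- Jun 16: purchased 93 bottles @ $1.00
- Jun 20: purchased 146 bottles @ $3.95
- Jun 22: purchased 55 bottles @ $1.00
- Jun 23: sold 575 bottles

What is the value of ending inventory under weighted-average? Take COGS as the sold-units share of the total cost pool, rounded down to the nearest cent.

Jun 23, sell 575: 575/1316 × $5,049.15 → $2,206.12
Ending inventory (cost pool remaining) = $2,843.03
Check: goods available $5,049.15 = COGS $2,206.12 + ending $2,843.03

Ending inventory = $2,843.03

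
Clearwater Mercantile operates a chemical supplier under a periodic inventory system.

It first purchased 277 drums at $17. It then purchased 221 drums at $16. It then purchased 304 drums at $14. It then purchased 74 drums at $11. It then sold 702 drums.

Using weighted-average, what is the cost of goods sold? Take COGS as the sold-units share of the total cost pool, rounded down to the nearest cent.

Sale 1, sell 702: 702/876 × $13,315.00 → $10,670.23
Ending inventory (cost pool remaining) = $2,644.77
Check: goods available $13,315.00 = COGS $10,670.23 + ending $2,644.77

COGS = $10,670.23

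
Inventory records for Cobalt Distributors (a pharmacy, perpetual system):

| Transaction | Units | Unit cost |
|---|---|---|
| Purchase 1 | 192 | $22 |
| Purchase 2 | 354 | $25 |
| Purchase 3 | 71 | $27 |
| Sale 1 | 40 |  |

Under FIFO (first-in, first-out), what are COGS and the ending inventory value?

COGS = $880; ending inventory = $14,111

Sale 1 (40) [FIFO — oldest first]: 40 @ $22 = $880
Ending inventory: 152 @ $22 + 354 @ $25 + 71 @ $27 = $14,111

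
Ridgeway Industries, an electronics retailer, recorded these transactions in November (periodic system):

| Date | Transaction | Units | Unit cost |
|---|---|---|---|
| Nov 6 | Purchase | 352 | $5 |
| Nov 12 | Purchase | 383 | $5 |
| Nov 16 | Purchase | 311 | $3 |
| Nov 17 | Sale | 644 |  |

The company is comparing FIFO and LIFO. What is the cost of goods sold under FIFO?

FIFO COGS: 352 @ $5 + 292 @ $5 = $3,220
LIFO COGS: 311 @ $3 + 333 @ $5 = $2,598

COGS = $3,220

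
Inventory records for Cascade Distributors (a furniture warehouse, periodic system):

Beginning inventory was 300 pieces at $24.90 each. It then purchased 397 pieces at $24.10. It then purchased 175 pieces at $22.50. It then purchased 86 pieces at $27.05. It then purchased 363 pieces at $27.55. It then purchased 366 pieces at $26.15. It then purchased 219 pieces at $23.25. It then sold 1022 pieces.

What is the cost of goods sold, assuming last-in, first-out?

COGS = $26,665.00

Sale 1 (1022) [LIFO — newest first]: 219 @ $23.25 + 366 @ $26.15 + 363 @ $27.55 + 74 @ $27.05 = $26,665.00
Ending inventory: 300 @ $24.90 + 397 @ $24.10 + 175 @ $22.50 + 12 @ $27.05 = $21,299.80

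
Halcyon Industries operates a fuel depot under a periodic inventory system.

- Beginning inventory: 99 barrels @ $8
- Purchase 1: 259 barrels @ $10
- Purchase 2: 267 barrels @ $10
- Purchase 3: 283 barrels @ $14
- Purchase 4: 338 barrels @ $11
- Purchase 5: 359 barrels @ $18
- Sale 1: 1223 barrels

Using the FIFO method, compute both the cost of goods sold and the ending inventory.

COGS = $13,479; ending inventory = $6,715

Sale 1 (1223) [FIFO — oldest first]: 99 @ $8 + 259 @ $10 + 267 @ $10 + 283 @ $14 + 315 @ $11 = $13,479
Ending inventory: 23 @ $11 + 359 @ $18 = $6,715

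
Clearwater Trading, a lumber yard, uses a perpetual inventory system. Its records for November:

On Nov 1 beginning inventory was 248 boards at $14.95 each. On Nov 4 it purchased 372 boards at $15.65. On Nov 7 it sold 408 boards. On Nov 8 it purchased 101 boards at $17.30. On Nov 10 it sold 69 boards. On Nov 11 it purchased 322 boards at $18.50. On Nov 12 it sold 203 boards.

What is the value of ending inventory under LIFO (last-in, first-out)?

Nov 7, 408 sold [LIFO — newest first]: 372 @ $15.65 + 36 @ $14.95 = $6,360.00
Nov 10, 69 sold [LIFO — newest first]: 69 @ $17.30 = $1,193.70
Nov 12, 203 sold [LIFO — newest first]: 203 @ $18.50 = $3,755.50
Total COGS = $6,360.00 + $1,193.70 + $3,755.50 = $11,309.20
Ending inventory: 212 @ $14.95 + 32 @ $17.30 + 119 @ $18.50 = $5,924.50

Ending inventory = $5,924.50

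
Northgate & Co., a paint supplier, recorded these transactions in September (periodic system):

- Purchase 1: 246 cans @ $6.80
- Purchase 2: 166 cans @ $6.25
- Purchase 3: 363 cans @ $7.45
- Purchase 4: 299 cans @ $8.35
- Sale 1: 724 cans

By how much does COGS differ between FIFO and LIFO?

$553.80

FIFO COGS: 246 @ $6.80 + 166 @ $6.25 + 312 @ $7.45 = $5,034.70
LIFO COGS: 299 @ $8.35 + 363 @ $7.45 + 62 @ $6.25 = $5,588.50
Difference = |$5,034.70 − $5,588.50| = $553.80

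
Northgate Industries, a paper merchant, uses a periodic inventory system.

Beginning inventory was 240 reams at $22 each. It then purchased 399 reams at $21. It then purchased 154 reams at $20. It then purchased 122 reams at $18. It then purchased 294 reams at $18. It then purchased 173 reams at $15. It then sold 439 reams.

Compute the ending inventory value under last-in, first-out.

Sale 1 (439) [LIFO — newest first]: 173 @ $15 + 266 @ $18 = $7,383
Ending inventory: 240 @ $22 + 399 @ $21 + 154 @ $20 + 122 @ $18 + 28 @ $18 = $19,439
Check: goods available $26,822 = COGS $7,383 + ending $19,439

Ending inventory = $19,439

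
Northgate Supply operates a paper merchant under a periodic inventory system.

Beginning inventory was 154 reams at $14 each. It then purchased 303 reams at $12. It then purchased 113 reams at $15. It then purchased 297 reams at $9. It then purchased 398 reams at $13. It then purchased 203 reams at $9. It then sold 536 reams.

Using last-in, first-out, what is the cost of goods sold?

Sale 1 (536) [LIFO — newest first]: 203 @ $9 + 333 @ $13 = $6,156
Ending inventory: 154 @ $14 + 303 @ $12 + 113 @ $15 + 297 @ $9 + 65 @ $13 = $11,005
Check: goods available $17,161 = COGS $6,156 + ending $11,005

COGS = $6,156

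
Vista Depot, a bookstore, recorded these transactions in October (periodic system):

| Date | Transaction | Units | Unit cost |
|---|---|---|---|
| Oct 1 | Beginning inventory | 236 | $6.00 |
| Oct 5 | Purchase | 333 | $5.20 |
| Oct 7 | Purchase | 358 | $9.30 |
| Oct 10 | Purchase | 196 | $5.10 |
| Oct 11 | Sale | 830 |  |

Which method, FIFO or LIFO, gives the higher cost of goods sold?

FIFO COGS: 236 @ $6.00 + 333 @ $5.20 + 261 @ $9.30 = $5,574.90
LIFO COGS: 196 @ $5.10 + 358 @ $9.30 + 276 @ $5.20 = $5,764.20

LIFO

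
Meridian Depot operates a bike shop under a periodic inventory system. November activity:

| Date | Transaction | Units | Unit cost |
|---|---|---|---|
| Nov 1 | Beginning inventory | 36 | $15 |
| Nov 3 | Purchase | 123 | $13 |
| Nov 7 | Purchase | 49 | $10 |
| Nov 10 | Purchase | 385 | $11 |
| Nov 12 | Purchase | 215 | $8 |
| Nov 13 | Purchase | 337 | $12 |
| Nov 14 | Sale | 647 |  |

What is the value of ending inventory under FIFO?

Nov 14, 647 sold [FIFO — oldest first]: 36 @ $15 + 123 @ $13 + 49 @ $10 + 385 @ $11 + 54 @ $8 = $7,296
Ending inventory: 161 @ $8 + 337 @ $12 = $5,332

Ending inventory = $5,332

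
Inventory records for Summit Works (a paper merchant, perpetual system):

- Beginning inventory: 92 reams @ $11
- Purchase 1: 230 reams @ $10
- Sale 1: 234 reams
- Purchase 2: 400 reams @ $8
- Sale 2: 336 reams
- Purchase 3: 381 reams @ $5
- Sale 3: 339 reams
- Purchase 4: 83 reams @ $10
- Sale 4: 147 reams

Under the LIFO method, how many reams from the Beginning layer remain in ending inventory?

88

Sale 1 (234) [LIFO — newest first]: 230 @ $10 + 4 @ $11 = $2,344
Sale 2 (336) [LIFO — newest first]: 336 @ $8 = $2,688
Sale 3 (339) [LIFO — newest first]: 339 @ $5 = $1,695
Sale 4 (147) [LIFO — newest first]: 83 @ $10 + 42 @ $5 + 22 @ $8 = $1,216
Total COGS = $2,344 + $2,688 + $1,695 + $1,216 = $7,943
Ending inventory: 88 @ $11 + 42 @ $8 = $1,304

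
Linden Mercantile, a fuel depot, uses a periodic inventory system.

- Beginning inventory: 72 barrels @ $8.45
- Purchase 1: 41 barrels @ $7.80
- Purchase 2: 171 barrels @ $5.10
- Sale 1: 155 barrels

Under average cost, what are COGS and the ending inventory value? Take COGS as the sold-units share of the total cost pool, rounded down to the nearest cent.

Sale 1, sell 155: 155/284 × $1,800.30 → $982.55
Ending inventory (cost pool remaining) = $817.75

COGS = $982.55; ending inventory = $817.75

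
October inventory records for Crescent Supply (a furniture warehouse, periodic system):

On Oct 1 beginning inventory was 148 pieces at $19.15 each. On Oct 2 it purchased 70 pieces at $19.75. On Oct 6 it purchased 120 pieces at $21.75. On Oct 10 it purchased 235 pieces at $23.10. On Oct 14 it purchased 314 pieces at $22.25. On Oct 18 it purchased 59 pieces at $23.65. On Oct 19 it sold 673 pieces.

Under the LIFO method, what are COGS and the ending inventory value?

Oct 19, 673 sold [LIFO — newest first]: 59 @ $23.65 + 314 @ $22.25 + 235 @ $23.10 + 65 @ $21.75 = $15,224.10
Ending inventory: 148 @ $19.15 + 70 @ $19.75 + 55 @ $21.75 = $5,412.95

COGS = $15,224.10; ending inventory = $5,412.95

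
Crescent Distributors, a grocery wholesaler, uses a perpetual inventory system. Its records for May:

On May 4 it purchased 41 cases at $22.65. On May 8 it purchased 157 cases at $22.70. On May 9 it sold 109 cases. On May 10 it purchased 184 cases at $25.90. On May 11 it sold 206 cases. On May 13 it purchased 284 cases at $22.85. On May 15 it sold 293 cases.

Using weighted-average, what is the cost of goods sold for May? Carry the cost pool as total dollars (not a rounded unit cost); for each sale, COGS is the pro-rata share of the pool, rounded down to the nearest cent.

After May 4: 41 on hand, pool $928.65 (≈ $22.6500 each)
After May 8: 198 on hand, pool $4,492.55 (≈ $22.6896 each)
May 9, sell 109: 109/198 × $4,492.55 → $2,473.17
After May 10: 273 on hand, pool $6,784.98 (≈ $24.8534 each)
May 11, sell 206: 206/273 × $6,784.98 → $5,119.80
After May 13: 351 on hand, pool $8,154.58 (≈ $23.2324 each)
May 15, sell 293: 293/351 × $8,154.58 → $6,807.09
Total COGS = $2,473.17 + $5,119.80 + $6,807.09 = $14,400.06
Ending inventory (cost pool remaining) = $1,347.49
Check: goods available $15,747.55 = COGS $14,400.06 + ending $1,347.49

COGS = $14,400.06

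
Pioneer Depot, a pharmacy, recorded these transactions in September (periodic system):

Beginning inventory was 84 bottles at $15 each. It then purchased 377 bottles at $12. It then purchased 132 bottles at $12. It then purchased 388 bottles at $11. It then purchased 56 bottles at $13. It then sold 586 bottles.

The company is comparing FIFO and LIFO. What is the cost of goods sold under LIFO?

FIFO COGS: 84 @ $15 + 377 @ $12 + 125 @ $12 = $7,284
LIFO COGS: 56 @ $13 + 388 @ $11 + 132 @ $12 + 10 @ $12 = $6,700

COGS = $6,700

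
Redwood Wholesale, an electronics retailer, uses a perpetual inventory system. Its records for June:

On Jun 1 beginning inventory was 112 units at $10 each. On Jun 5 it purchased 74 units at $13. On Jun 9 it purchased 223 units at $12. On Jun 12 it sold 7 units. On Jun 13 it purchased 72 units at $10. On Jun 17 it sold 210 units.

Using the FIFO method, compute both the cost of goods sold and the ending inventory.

Jun 12, 7 sold [FIFO — oldest first]: 7 @ $10 = $70
Jun 17, 210 sold [FIFO — oldest first]: 105 @ $10 + 74 @ $13 + 31 @ $12 = $2,384
Total COGS = $70 + $2,384 = $2,454
Ending inventory: 192 @ $12 + 72 @ $10 = $3,024
Check: goods available $5,478 = COGS $2,454 + ending $3,024

COGS = $2,454; ending inventory = $3,024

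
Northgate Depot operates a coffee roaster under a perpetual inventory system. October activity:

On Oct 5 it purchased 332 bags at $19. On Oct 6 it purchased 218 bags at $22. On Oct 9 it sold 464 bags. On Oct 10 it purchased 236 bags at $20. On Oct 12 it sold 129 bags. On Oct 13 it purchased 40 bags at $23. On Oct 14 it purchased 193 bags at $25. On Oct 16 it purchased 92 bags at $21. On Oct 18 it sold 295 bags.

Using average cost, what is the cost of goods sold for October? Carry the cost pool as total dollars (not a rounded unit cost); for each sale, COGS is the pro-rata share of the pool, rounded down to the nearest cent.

COGS = $18,530.09

After Oct 5: 332 on hand, pool $6,308.00 (≈ $19.0000 each)
After Oct 6: 550 on hand, pool $11,104.00 (≈ $20.1891 each)
Oct 9, sell 464: 464/550 × $11,104.00 → $9,367.73
After Oct 10: 322 on hand, pool $6,456.27 (≈ $20.0505 each)
Oct 12, sell 129: 129/322 × $6,456.27 → $2,586.51
After Oct 13: 233 on hand, pool $4,789.76 (≈ $20.5569 each)
After Oct 14: 426 on hand, pool $9,614.76 (≈ $22.5699 each)
After Oct 16: 518 on hand, pool $11,546.76 (≈ $22.2910 each)
Oct 18, sell 295: 295/518 × $11,546.76 → $6,575.85
Total COGS = $9,367.73 + $2,586.51 + $6,575.85 = $18,530.09
Ending inventory (cost pool remaining) = $4,970.91
Check: goods available $23,501.00 = COGS $18,530.09 + ending $4,970.91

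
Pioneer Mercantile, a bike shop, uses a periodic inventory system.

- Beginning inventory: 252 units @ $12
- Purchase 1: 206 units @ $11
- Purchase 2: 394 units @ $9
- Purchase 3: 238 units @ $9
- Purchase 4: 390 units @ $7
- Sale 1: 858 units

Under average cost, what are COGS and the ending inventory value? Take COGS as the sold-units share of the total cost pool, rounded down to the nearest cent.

Sale 1, sell 858: 858/1480 × $13,708.00 → $7,946.93
Ending inventory (cost pool remaining) = $5,761.07

COGS = $7,946.93; ending inventory = $5,761.07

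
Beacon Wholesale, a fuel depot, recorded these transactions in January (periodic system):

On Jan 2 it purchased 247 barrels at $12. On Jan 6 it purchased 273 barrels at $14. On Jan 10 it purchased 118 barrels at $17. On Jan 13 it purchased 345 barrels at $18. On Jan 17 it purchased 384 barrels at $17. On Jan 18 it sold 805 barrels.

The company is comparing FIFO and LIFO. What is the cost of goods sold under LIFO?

COGS = $14,030

FIFO COGS: 247 @ $12 + 273 @ $14 + 118 @ $17 + 167 @ $18 = $11,798
LIFO COGS: 384 @ $17 + 345 @ $18 + 76 @ $17 = $14,030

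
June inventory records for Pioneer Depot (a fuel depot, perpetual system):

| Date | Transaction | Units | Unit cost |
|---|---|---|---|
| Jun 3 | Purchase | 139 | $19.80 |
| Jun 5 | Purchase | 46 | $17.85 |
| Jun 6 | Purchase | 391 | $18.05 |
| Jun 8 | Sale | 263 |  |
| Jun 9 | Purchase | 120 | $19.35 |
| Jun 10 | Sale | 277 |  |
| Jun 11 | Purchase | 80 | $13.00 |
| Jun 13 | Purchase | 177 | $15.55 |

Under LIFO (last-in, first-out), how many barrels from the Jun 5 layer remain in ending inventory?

17

Jun 8, 263 sold [LIFO — newest first]: 263 @ $18.05 = $4,747.15
Jun 10, 277 sold [LIFO — newest first]: 120 @ $19.35 + 128 @ $18.05 + 29 @ $17.85 = $5,150.05
Total COGS = $4,747.15 + $5,150.05 = $9,897.20
Ending inventory: 139 @ $19.80 + 17 @ $17.85 + 80 @ $13.00 + 177 @ $15.55 = $6,848.00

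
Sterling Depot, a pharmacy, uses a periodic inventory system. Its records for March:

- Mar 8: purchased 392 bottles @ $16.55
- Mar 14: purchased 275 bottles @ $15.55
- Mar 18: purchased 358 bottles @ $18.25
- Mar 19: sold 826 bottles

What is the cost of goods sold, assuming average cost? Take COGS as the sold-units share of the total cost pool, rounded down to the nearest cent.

Mar 19, sell 826: 826/1025 × $17,297.35 → $13,939.13
Ending inventory (cost pool remaining) = $3,358.22
Check: goods available $17,297.35 = COGS $13,939.13 + ending $3,358.22

COGS = $13,939.13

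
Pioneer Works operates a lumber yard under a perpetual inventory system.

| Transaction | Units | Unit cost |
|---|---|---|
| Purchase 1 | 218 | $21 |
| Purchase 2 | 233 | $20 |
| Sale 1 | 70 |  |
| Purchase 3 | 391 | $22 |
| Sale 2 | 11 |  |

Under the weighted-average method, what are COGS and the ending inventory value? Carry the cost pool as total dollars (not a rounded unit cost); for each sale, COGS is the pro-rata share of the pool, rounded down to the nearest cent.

COGS = $1,667.59; ending inventory = $16,172.41

After Purchase 1: 218 on hand, pool $4,578.00 (≈ $21.0000 each)
After Purchase 2: 451 on hand, pool $9,238.00 (≈ $20.4834 each)
Sale 1, sell 70: 70/451 × $9,238.00 → $1,433.83
After Purchase 3: 772 on hand, pool $16,406.17 (≈ $21.2515 each)
Sale 2, sell 11: 11/772 × $16,406.17 → $233.76
Total COGS = $1,433.83 + $233.76 = $1,667.59
Ending inventory (cost pool remaining) = $16,172.41
Check: goods available $17,840.00 = COGS $1,667.59 + ending $16,172.41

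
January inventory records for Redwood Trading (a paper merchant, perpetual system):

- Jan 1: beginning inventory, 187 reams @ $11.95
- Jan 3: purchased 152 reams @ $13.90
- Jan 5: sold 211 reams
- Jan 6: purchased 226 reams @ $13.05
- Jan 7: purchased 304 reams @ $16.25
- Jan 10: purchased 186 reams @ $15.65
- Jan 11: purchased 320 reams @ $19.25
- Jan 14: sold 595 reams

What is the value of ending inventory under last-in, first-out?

Ending inventory = $7,972.65

Jan 5, 211 sold [LIFO — newest first]: 152 @ $13.90 + 59 @ $11.95 = $2,817.85
Jan 14, 595 sold [LIFO — newest first]: 320 @ $19.25 + 186 @ $15.65 + 89 @ $16.25 = $10,517.15
Total COGS = $2,817.85 + $10,517.15 = $13,335.00
Ending inventory: 128 @ $11.95 + 226 @ $13.05 + 215 @ $16.25 = $7,972.65
Check: goods available $21,307.65 = COGS $13,335.00 + ending $7,972.65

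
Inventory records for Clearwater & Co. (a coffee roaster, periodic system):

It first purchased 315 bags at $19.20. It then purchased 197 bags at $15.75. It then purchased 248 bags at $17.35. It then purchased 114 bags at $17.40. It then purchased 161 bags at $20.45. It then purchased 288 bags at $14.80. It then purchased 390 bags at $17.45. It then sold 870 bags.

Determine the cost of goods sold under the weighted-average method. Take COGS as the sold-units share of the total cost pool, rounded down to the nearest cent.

Sale 1, sell 870: 870/1713 × $29,797.50 → $15,133.58
Ending inventory (cost pool remaining) = $14,663.92

COGS = $15,133.58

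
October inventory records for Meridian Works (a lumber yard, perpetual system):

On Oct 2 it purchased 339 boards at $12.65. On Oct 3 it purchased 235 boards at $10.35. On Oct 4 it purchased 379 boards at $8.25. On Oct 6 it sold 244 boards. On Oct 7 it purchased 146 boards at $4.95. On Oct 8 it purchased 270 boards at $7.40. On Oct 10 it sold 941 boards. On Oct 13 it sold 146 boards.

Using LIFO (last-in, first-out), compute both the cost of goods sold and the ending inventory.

COGS = $12,087.35; ending inventory = $480.70

Oct 6, 244 sold [LIFO — newest first]: 244 @ $8.25 = $2,013.00
Oct 10, 941 sold [LIFO — newest first]: 270 @ $7.40 + 146 @ $4.95 + 135 @ $8.25 + 235 @ $10.35 + 155 @ $12.65 = $8,227.45
Oct 13, 146 sold [LIFO — newest first]: 146 @ $12.65 = $1,846.90
Total COGS = $2,013.00 + $8,227.45 + $1,846.90 = $12,087.35
Ending inventory: 38 @ $12.65 = $480.70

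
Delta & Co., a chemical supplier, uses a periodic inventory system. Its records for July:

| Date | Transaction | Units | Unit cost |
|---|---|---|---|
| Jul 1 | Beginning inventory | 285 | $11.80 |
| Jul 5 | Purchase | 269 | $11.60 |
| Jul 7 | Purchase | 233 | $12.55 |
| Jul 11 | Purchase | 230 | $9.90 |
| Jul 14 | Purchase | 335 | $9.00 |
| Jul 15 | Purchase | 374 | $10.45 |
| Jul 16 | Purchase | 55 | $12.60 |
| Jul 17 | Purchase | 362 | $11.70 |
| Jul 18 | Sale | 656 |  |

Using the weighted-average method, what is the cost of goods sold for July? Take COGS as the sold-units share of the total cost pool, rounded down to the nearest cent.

COGS = $7,204.75

Jul 18, sell 656: 656/2143 × $23,536.25 → $7,204.75
Ending inventory (cost pool remaining) = $16,331.50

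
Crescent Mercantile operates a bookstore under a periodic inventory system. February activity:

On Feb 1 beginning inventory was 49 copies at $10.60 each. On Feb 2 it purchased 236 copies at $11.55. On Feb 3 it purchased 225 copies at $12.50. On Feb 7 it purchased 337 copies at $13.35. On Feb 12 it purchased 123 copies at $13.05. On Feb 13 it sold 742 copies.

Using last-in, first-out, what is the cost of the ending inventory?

Ending inventory = $2,586.85

Feb 13, 742 sold [LIFO — newest first]: 123 @ $13.05 + 337 @ $13.35 + 225 @ $12.50 + 57 @ $11.55 = $9,574.95
Ending inventory: 49 @ $10.60 + 179 @ $11.55 = $2,586.85
Check: goods available $12,161.80 = COGS $9,574.95 + ending $2,586.85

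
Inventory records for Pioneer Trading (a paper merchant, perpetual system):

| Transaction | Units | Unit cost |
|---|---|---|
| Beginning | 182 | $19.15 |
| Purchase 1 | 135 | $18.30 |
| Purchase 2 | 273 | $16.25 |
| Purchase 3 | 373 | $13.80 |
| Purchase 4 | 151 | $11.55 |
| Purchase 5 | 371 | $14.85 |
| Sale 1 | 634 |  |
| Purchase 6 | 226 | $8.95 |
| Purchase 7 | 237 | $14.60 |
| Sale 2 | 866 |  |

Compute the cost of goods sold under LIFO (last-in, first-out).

Sale 1 (634) [LIFO — newest first]: 371 @ $14.85 + 151 @ $11.55 + 112 @ $13.80 = $8,799.00
Sale 2 (866) [LIFO — newest first]: 237 @ $14.60 + 226 @ $8.95 + 261 @ $13.80 + 142 @ $16.25 = $11,392.20
Total COGS = $8,799.00 + $11,392.20 = $20,191.20
Ending inventory: 182 @ $19.15 + 135 @ $18.30 + 131 @ $16.25 = $8,084.55
Check: goods available $28,275.75 = COGS $20,191.20 + ending $8,084.55

COGS = $20,191.20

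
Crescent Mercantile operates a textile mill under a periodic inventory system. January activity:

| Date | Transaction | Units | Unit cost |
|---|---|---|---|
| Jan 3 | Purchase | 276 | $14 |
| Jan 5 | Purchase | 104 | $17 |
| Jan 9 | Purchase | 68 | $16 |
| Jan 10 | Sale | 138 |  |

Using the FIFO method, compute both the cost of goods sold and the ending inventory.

Jan 10, 138 sold [FIFO — oldest first]: 138 @ $14 = $1,932
Ending inventory: 138 @ $14 + 104 @ $17 + 68 @ $16 = $4,788
Check: goods available $6,720 = COGS $1,932 + ending $4,788

COGS = $1,932; ending inventory = $4,788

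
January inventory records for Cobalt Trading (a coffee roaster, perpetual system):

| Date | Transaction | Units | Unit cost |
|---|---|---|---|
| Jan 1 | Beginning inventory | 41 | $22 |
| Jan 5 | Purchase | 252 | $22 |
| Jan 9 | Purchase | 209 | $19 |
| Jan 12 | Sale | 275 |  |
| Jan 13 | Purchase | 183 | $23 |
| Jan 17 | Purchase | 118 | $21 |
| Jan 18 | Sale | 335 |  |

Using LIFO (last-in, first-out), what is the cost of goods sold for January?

COGS = $12,858

Jan 12, 275 sold [LIFO — newest first]: 209 @ $19 + 66 @ $22 = $5,423
Jan 18, 335 sold [LIFO — newest first]: 118 @ $21 + 183 @ $23 + 34 @ $22 = $7,435
Total COGS = $5,423 + $7,435 = $12,858
Ending inventory: 41 @ $22 + 152 @ $22 = $4,246
Check: goods available $17,104 = COGS $12,858 + ending $4,246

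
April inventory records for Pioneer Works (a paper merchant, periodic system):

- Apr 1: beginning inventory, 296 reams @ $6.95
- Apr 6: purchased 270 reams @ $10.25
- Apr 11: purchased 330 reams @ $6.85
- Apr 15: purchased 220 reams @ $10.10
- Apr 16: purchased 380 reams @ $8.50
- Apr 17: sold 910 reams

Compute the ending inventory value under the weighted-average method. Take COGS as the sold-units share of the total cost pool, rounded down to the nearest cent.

Apr 17, sell 910: 910/1496 × $12,537.20 → $7,626.23
Ending inventory (cost pool remaining) = $4,910.97

Ending inventory = $4,910.97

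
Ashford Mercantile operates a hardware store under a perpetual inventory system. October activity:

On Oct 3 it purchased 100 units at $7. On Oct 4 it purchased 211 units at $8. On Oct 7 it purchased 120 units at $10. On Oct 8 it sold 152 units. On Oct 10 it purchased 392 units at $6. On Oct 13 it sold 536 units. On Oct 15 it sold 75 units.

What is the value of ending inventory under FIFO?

Oct 8, 152 sold [FIFO — oldest first]: 100 @ $7 + 52 @ $8 = $1,116
Oct 13, 536 sold [FIFO — oldest first]: 159 @ $8 + 120 @ $10 + 257 @ $6 = $4,014
Oct 15, 75 sold [FIFO — oldest first]: 75 @ $6 = $450
Total COGS = $1,116 + $4,014 + $450 = $5,580
Ending inventory: 60 @ $6 = $360

Ending inventory = $360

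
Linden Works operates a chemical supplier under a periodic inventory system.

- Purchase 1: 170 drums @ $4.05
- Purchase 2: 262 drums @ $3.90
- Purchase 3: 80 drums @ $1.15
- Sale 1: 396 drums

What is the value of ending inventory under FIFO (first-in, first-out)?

Ending inventory = $232.40

Sale 1 (396) [FIFO — oldest first]: 170 @ $4.05 + 226 @ $3.90 = $1,569.90
Ending inventory: 36 @ $3.90 + 80 @ $1.15 = $232.40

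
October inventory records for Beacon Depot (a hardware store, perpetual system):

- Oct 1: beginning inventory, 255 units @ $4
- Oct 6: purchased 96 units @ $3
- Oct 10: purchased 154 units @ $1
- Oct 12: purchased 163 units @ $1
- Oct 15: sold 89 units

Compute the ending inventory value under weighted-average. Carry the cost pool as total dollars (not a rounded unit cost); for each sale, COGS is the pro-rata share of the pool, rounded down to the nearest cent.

After Oct 1: 255 on hand, pool $1,020.00 (≈ $4.0000 each)
After Oct 6: 351 on hand, pool $1,308.00 (≈ $3.7265 each)
After Oct 10: 505 on hand, pool $1,462.00 (≈ $2.8950 each)
After Oct 12: 668 on hand, pool $1,625.00 (≈ $2.4326 each)
Oct 15, sell 89: 89/668 × $1,625.00 → $216.50
Ending inventory (cost pool remaining) = $1,408.50

Ending inventory = $1,408.50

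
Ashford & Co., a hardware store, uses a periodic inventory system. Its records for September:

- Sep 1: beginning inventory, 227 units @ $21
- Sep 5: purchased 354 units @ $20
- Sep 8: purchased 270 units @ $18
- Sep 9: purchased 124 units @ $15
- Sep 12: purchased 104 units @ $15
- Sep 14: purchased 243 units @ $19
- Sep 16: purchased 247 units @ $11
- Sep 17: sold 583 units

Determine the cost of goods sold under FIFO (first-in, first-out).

Sep 17, 583 sold [FIFO — oldest first]: 227 @ $21 + 354 @ $20 + 2 @ $18 = $11,883
Ending inventory: 268 @ $18 + 124 @ $15 + 104 @ $15 + 243 @ $19 + 247 @ $11 = $15,578

COGS = $11,883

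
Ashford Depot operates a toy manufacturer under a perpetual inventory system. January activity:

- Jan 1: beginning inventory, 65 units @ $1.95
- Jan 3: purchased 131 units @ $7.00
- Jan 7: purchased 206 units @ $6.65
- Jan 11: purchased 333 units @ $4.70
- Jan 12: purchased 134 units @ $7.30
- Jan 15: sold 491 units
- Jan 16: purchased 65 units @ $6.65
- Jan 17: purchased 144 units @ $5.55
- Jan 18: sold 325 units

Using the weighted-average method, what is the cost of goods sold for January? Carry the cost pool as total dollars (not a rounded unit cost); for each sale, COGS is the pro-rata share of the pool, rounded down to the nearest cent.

COGS = $4,676.36

After Jan 1: 65 on hand, pool $126.75 (≈ $1.9500 each)
After Jan 3: 196 on hand, pool $1,043.75 (≈ $5.3253 each)
After Jan 7: 402 on hand, pool $2,413.65 (≈ $6.0041 each)
After Jan 11: 735 on hand, pool $3,978.75 (≈ $5.4133 each)
After Jan 12: 869 on hand, pool $4,956.95 (≈ $5.7042 each)
Jan 15, sell 491: 491/869 × $4,956.95 → $2,800.76
After Jan 16: 443 on hand, pool $2,588.44 (≈ $5.8430 each)
After Jan 17: 587 on hand, pool $3,387.64 (≈ $5.7711 each)
Jan 18, sell 325: 325/587 × $3,387.64 → $1,875.60
Total COGS = $2,800.76 + $1,875.60 = $4,676.36
Ending inventory (cost pool remaining) = $1,512.04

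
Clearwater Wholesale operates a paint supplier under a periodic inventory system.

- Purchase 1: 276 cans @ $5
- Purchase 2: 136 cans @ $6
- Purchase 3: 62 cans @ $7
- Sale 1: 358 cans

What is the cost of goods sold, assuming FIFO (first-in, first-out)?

Sale 1 (358) [FIFO — oldest first]: 276 @ $5 + 82 @ $6 = $1,872
Ending inventory: 54 @ $6 + 62 @ $7 = $758

COGS = $1,872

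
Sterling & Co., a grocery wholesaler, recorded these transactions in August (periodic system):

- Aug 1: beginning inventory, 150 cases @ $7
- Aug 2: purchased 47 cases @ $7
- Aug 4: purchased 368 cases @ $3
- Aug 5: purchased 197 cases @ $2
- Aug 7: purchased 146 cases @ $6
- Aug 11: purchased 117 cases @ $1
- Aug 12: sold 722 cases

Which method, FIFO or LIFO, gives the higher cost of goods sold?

FIFO

FIFO COGS: 150 @ $7 + 47 @ $7 + 368 @ $3 + 157 @ $2 = $2,797
LIFO COGS: 117 @ $1 + 146 @ $6 + 197 @ $2 + 262 @ $3 = $2,173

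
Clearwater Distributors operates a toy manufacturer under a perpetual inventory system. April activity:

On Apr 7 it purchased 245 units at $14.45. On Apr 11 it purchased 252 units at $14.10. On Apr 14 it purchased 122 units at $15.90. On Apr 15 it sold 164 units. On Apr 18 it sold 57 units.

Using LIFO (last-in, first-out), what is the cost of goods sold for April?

Apr 15, 164 sold [LIFO — newest first]: 122 @ $15.90 + 42 @ $14.10 = $2,532.00
Apr 18, 57 sold [LIFO — newest first]: 57 @ $14.10 = $803.70
Total COGS = $2,532.00 + $803.70 = $3,335.70
Ending inventory: 245 @ $14.45 + 153 @ $14.10 = $5,697.55
Check: goods available $9,033.25 = COGS $3,335.70 + ending $5,697.55

COGS = $3,335.70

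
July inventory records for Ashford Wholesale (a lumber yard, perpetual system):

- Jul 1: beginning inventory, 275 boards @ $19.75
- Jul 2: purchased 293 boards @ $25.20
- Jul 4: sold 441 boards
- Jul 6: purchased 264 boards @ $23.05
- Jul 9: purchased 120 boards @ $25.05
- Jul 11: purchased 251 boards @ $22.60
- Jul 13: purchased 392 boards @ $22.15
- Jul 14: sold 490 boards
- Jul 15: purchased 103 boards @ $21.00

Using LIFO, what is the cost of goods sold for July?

Jul 4, 441 sold [LIFO — newest first]: 293 @ $25.20 + 148 @ $19.75 = $10,306.60
Jul 14, 490 sold [LIFO — newest first]: 392 @ $22.15 + 98 @ $22.60 = $10,897.60
Total COGS = $10,306.60 + $10,897.60 = $21,204.20
Ending inventory: 127 @ $19.75 + 264 @ $23.05 + 120 @ $25.05 + 153 @ $22.60 + 103 @ $21.00 = $17,220.25

COGS = $21,204.20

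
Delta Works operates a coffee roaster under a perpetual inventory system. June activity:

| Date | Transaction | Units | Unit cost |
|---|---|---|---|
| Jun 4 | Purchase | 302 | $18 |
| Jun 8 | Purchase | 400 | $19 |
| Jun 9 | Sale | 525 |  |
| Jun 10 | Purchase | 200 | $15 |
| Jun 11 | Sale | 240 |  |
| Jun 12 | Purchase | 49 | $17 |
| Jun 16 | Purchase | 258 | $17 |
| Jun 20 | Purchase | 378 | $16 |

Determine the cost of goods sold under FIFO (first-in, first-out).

COGS = $13,981

Jun 9, 525 sold [FIFO — oldest first]: 302 @ $18 + 223 @ $19 = $9,673
Jun 11, 240 sold [FIFO — oldest first]: 177 @ $19 + 63 @ $15 = $4,308
Total COGS = $9,673 + $4,308 = $13,981
Ending inventory: 137 @ $15 + 49 @ $17 + 258 @ $17 + 378 @ $16 = $13,322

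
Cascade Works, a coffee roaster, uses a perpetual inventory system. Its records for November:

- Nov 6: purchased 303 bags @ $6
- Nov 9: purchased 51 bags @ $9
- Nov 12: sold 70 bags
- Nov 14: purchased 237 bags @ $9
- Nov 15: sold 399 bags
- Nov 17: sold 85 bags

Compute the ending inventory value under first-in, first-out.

Ending inventory = $333

Nov 12, 70 sold [FIFO — oldest first]: 70 @ $6 = $420
Nov 15, 399 sold [FIFO — oldest first]: 233 @ $6 + 51 @ $9 + 115 @ $9 = $2,892
Nov 17, 85 sold [FIFO — oldest first]: 85 @ $9 = $765
Total COGS = $420 + $2,892 + $765 = $4,077
Ending inventory: 37 @ $9 = $333
Check: goods available $4,410 = COGS $4,077 + ending $333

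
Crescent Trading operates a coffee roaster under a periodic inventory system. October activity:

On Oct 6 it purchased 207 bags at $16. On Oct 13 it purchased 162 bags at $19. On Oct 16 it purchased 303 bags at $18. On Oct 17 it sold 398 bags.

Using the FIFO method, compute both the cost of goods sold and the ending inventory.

Oct 17, 398 sold [FIFO — oldest first]: 207 @ $16 + 162 @ $19 + 29 @ $18 = $6,912
Ending inventory: 274 @ $18 = $4,932

COGS = $6,912; ending inventory = $4,932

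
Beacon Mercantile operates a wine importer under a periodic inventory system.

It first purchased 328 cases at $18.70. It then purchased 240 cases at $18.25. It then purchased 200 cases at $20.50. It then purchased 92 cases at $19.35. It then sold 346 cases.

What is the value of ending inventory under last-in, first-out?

Ending inventory = $9,528.10

Sale 1 (346) [LIFO — newest first]: 92 @ $19.35 + 200 @ $20.50 + 54 @ $18.25 = $6,865.70
Ending inventory: 328 @ $18.70 + 186 @ $18.25 = $9,528.10
Check: goods available $16,393.80 = COGS $6,865.70 + ending $9,528.10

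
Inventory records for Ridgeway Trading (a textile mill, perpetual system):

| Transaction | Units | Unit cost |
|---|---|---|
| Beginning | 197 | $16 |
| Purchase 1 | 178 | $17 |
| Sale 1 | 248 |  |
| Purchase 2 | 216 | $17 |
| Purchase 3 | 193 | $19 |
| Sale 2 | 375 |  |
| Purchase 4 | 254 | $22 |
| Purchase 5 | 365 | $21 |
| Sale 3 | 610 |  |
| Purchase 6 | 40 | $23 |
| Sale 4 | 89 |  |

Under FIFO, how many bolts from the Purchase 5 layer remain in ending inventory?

81

Sale 1 (248) [FIFO — oldest first]: 197 @ $16 + 51 @ $17 = $4,019
Sale 2 (375) [FIFO — oldest first]: 127 @ $17 + 216 @ $17 + 32 @ $19 = $6,439
Sale 3 (610) [FIFO — oldest first]: 161 @ $19 + 254 @ $22 + 195 @ $21 = $12,742
Sale 4 (89) [FIFO — oldest first]: 89 @ $21 = $1,869
Total COGS = $4,019 + $6,439 + $12,742 + $1,869 = $25,069
Ending inventory: 81 @ $21 + 40 @ $23 = $2,621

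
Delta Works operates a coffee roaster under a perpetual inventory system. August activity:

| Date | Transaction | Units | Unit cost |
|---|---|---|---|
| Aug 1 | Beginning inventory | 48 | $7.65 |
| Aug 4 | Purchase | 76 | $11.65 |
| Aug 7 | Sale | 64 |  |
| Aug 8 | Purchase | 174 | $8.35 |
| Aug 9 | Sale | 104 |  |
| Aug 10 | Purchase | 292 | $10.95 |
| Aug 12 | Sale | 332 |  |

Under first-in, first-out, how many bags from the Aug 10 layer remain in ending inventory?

90

Aug 7, 64 sold [FIFO — oldest first]: 48 @ $7.65 + 16 @ $11.65 = $553.60
Aug 9, 104 sold [FIFO — oldest first]: 60 @ $11.65 + 44 @ $8.35 = $1,066.40
Aug 12, 332 sold [FIFO — oldest first]: 130 @ $8.35 + 202 @ $10.95 = $3,297.40
Total COGS = $553.60 + $1,066.40 + $3,297.40 = $4,917.40
Ending inventory: 90 @ $10.95 = $985.50
Check: goods available $5,902.90 = COGS $4,917.40 + ending $985.50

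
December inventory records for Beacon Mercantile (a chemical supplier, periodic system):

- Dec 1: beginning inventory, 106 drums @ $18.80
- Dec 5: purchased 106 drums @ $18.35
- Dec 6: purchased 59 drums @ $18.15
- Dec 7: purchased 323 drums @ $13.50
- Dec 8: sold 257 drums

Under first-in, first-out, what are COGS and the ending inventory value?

COGS = $4,754.65; ending inventory = $4,614.60

Dec 8, 257 sold [FIFO — oldest first]: 106 @ $18.80 + 106 @ $18.35 + 45 @ $18.15 = $4,754.65
Ending inventory: 14 @ $18.15 + 323 @ $13.50 = $4,614.60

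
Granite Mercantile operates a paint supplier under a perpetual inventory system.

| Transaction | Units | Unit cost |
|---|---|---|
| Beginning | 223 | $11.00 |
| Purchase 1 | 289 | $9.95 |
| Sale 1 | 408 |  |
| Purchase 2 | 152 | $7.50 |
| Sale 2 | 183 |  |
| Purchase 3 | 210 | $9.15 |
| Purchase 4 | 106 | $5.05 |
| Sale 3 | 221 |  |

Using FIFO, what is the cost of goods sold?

COGS = $7,822.75

Sale 1 (408) [FIFO — oldest first]: 223 @ $11.00 + 185 @ $9.95 = $4,293.75
Sale 2 (183) [FIFO — oldest first]: 104 @ $9.95 + 79 @ $7.50 = $1,627.30
Sale 3 (221) [FIFO — oldest first]: 73 @ $7.50 + 148 @ $9.15 = $1,901.70
Total COGS = $4,293.75 + $1,627.30 + $1,901.70 = $7,822.75
Ending inventory: 62 @ $9.15 + 106 @ $5.05 = $1,102.60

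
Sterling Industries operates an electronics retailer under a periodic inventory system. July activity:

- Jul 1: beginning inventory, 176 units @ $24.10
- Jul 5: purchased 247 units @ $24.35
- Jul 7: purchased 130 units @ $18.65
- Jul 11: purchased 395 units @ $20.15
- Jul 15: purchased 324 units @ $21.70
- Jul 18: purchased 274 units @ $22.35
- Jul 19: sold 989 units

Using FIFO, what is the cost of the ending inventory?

Jul 19, 989 sold [FIFO — oldest first]: 176 @ $24.10 + 247 @ $24.35 + 130 @ $18.65 + 395 @ $20.15 + 41 @ $21.70 = $21,529.50
Ending inventory: 283 @ $21.70 + 274 @ $22.35 = $12,265.00
Check: goods available $33,794.50 = COGS $21,529.50 + ending $12,265.00

Ending inventory = $12,265.00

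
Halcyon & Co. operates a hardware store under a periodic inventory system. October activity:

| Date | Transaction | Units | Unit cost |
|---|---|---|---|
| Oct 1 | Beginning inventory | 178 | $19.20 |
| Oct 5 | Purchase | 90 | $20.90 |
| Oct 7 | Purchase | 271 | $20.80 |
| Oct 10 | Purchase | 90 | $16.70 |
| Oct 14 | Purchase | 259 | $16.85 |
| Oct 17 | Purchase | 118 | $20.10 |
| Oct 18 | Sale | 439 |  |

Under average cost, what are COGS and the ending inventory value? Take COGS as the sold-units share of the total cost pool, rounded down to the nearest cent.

Oct 18, sell 439: 439/1006 × $19,174.35 → $8,367.33
Ending inventory (cost pool remaining) = $10,807.02

COGS = $8,367.33; ending inventory = $10,807.02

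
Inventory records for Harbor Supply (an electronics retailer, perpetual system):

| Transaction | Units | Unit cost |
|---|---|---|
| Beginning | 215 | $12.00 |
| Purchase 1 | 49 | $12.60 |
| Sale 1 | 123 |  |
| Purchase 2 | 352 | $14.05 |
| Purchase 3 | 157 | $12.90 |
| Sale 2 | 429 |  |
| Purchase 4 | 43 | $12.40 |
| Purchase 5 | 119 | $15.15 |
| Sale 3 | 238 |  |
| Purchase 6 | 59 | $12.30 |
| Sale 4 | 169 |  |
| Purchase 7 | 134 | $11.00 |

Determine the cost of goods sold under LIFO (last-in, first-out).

Sale 1 (123) [LIFO — newest first]: 49 @ $12.60 + 74 @ $12.00 = $1,505.40
Sale 2 (429) [LIFO — newest first]: 157 @ $12.90 + 272 @ $14.05 = $5,846.90
Sale 3 (238) [LIFO — newest first]: 119 @ $15.15 + 43 @ $12.40 + 76 @ $14.05 = $3,403.85
Sale 4 (169) [LIFO — newest first]: 59 @ $12.30 + 4 @ $14.05 + 106 @ $12.00 = $2,053.90
Total COGS = $1,505.40 + $5,846.90 + $3,403.85 + $2,053.90 = $12,810.05
Ending inventory: 35 @ $12.00 + 134 @ $11.00 = $1,894.00
Check: goods available $14,704.05 = COGS $12,810.05 + ending $1,894.00

COGS = $12,810.05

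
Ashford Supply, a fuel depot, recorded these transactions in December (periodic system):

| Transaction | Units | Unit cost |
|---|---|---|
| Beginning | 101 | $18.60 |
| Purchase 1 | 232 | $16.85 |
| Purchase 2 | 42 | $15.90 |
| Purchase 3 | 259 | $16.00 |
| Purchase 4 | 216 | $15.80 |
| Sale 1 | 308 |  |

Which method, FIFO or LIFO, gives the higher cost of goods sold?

FIFO

FIFO COGS: 101 @ $18.60 + 207 @ $16.85 = $5,366.55
LIFO COGS: 216 @ $15.80 + 92 @ $16.00 = $4,884.80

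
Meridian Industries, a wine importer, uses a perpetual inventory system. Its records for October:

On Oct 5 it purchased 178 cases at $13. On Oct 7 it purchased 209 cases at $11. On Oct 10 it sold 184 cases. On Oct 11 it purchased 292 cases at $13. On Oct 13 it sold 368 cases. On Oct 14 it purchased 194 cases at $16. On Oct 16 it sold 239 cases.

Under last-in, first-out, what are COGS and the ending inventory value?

Oct 10, 184 sold [LIFO — newest first]: 184 @ $11 = $2,024
Oct 13, 368 sold [LIFO — newest first]: 292 @ $13 + 25 @ $11 + 51 @ $13 = $4,734
Oct 16, 239 sold [LIFO — newest first]: 194 @ $16 + 45 @ $13 = $3,689
Total COGS = $2,024 + $4,734 + $3,689 = $10,447
Ending inventory: 82 @ $13 = $1,066

COGS = $10,447; ending inventory = $1,066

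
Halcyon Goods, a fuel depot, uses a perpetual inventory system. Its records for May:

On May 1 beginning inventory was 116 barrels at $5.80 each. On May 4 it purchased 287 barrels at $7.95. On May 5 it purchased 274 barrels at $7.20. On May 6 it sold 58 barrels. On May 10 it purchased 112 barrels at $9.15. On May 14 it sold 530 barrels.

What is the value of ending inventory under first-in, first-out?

May 6, 58 sold [FIFO — oldest first]: 58 @ $5.80 = $336.40
May 14, 530 sold [FIFO — oldest first]: 58 @ $5.80 + 287 @ $7.95 + 185 @ $7.20 = $3,950.05
Total COGS = $336.40 + $3,950.05 = $4,286.45
Ending inventory: 89 @ $7.20 + 112 @ $9.15 = $1,665.60
Check: goods available $5,952.05 = COGS $4,286.45 + ending $1,665.60

Ending inventory = $1,665.60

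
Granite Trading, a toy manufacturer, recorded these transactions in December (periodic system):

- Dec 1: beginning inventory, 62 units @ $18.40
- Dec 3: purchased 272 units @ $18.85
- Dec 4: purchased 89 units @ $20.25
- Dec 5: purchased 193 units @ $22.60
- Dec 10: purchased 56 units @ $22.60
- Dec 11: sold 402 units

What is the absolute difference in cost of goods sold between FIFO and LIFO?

$991.05

FIFO COGS: 62 @ $18.40 + 272 @ $18.85 + 68 @ $20.25 = $7,645.00
LIFO COGS: 56 @ $22.60 + 193 @ $22.60 + 89 @ $20.25 + 64 @ $18.85 = $8,636.05
Difference = |$7,645.00 − $8,636.05| = $991.05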